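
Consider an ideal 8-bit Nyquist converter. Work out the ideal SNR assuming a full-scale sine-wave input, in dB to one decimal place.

49.9 dB

SNR ≈ 6.02·N + 1.76 dB = 6.02·8 + 1.76 = 49.92 dB.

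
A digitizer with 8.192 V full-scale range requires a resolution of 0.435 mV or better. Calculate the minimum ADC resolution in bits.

15 bits

Number of steps required ≥ 8.192 V / 0.435 mV = 18832.18.
Need 2^N ≥ 18832.18; 2^14 = 16384, 2^15 = 32768.
Minimum N = 15.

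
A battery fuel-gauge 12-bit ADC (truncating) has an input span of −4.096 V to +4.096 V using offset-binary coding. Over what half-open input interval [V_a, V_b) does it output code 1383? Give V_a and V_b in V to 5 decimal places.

LSB = 8.192/2^12 = 2.000 mV.
V_a = V_low + 1383·LSB = -1.33 V; V_b = V_low + 1384·LSB = -1.328 V.

[-1.33000 V, -1.32800 V)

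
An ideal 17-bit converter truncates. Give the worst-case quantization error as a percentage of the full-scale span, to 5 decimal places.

Truncating → worst-case error = 1 LSB = V_FS/2^17, so 100/131072 = 0.000762939 % of full scale.

0.00076 %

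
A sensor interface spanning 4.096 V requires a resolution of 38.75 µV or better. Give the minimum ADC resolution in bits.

Number of steps required ≥ 4.096 V / 38.75 µV = 105703.23.
Need 2^N ≥ 105703.23; 2^16 = 65536, 2^17 = 131072.
Minimum N = 17.

17 bits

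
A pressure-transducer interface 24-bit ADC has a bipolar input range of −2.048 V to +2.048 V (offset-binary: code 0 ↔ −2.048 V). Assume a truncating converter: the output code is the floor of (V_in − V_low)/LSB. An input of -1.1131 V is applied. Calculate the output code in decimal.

code 3829350

LSB = 4.096 V / 16777216 = 0.24 µV.
Input sits at 3829350.400 steps above V_low.
So the output code is 3829350.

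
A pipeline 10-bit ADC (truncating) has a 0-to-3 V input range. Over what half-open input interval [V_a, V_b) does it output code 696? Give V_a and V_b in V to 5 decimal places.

LSB = 3/2^10 = 2.930 mV.
V_a = V_low + 696·LSB = 2.03906 V; V_b = V_low + 697·LSB = 2.04199 V.

[2.03906 V, 2.04199 V)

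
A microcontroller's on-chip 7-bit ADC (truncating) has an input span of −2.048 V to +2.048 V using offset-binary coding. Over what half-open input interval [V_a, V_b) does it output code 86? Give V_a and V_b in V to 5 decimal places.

[0.70400 V, 0.73600 V)

LSB = 4.096/2^7 = 32.000 mV.
V_a = V_low + 86·LSB = 0.704 V; V_b = V_low + 87·LSB = 0.736 V.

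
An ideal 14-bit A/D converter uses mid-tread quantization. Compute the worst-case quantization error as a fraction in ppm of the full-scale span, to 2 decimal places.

30.52 ppm

Rounding → worst-case error = ½ LSB = V_FS/2^15, so 1e+06/32768 = 30.5176 ppm of full scale.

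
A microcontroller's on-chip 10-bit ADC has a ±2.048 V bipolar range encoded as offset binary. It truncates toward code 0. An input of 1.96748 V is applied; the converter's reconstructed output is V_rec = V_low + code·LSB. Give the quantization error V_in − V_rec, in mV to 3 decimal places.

One LSB is 4.096 V / 1024 = 4.000 mV.
Scaled input = 1003.8700 LSBs, so code = 1003.
V_rec = (−2.048) + 1003·0.004 = 1.964 V.
Difference: 0.00348 V → 3.480 mV.

3.480 mV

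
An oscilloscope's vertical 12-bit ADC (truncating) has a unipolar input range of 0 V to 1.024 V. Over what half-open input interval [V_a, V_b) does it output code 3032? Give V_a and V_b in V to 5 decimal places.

LSB = 1.024/2^12 = 250.00 µV.
V_a = V_low + 3032·LSB = 0.758 V; V_b = V_low + 3033·LSB = 0.75825 V.

[0.75800 V, 0.75825 V)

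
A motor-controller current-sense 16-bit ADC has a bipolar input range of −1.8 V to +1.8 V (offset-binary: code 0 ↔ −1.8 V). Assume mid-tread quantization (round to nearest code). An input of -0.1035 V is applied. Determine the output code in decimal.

LSB = 3.6 V / 65536 = 54.93 µV.
(V_in − V_low)/LSB = (-0.1035 − (−1.8)) / 5.49316e-05 = 30883.840.
So the output code is 30884.

code 30884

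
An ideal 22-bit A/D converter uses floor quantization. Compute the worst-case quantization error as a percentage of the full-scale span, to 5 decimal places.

Truncating → worst-case error = 1 LSB = V_FS/2^22, so 100/4194304 = 2.38419e-05 % of full scale.

0.00002 %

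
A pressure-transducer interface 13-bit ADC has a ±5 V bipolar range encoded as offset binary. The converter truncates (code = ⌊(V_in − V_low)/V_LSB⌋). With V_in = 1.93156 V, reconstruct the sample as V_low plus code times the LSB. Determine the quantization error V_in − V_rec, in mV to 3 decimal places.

0.408 mV

LSB = 10/2^13 = 1.221 mV.
(1.93156 − (−5))/0.0012207 = 5678.3340; ⌊·⌋ gives code 5678.
V_rec = (−5) + 5678·0.0012207 = 1.9311523 V.
Error = 1.93156 − 1.9311523 = 0.000407656 V = 0.408 mV.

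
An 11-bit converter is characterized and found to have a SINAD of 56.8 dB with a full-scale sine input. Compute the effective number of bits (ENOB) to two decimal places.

9.14 bits

ENOB = (SINAD − 1.76) / 6.02 = (56.8 − 1.76)/6.02 = 9.143.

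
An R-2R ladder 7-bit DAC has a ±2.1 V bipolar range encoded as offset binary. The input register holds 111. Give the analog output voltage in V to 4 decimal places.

LSB = 4.2 V / 2^7 = 32.812 mV.
V_out = (−2.1) + 111 × 0.0328125 V = 1.54219 V.

1.5422 V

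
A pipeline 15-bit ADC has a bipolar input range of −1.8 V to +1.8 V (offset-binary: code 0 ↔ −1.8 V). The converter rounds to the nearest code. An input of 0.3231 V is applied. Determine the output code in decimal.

LSB = 3.6 V / 32768 = 109.86 µV.
Input sits at 19324.928 steps above V_low.
So the output code is 19325.

code 19325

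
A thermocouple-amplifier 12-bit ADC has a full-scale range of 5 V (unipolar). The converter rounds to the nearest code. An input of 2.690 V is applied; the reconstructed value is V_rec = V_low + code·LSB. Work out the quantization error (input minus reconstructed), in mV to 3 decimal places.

LSB = 5/2^12 = 1.221 mV.
(V_in − V_low)/LSB = (2.690 − 0)/0.0012207 = 2203.6480 → code 2204 (round).
V_rec = 0 + 2204·0.0012207 = 2.6904297 V.
V_in − V_rec = -0.000429688 V = -0.430 mV.

-0.430 mV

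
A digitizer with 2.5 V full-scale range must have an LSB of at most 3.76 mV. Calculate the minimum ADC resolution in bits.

10 bits

Number of steps required ≥ 2.5 V / 3.76 mV = 664.89.
Need 2^N ≥ 664.89; 2^9 = 512, 2^10 = 1024.
Minimum N = 10.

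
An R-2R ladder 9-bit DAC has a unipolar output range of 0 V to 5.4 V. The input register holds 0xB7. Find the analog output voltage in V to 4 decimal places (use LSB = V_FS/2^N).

LSB = 5.4 V / 2^9 = 10.547 mV.
Code 0xB7 = 183 decimal.
V_out = 0 + 183 × 0.0105469 V = 1.93008 V.

1.9301 V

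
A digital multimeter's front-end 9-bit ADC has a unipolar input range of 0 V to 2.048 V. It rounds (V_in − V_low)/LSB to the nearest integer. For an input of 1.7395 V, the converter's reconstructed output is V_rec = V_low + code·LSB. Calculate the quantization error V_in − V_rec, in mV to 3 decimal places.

-0.500 mV

Step size: 2.048 V ÷ 2^9 = 4.000 mV.
(1.7395 − 0)/0.004 = 434.8750; round gives code 435.
Code 435 maps back to 0 + 435×0.004 V = 1.74 V.
Difference: -0.0005 V → -0.500 mV.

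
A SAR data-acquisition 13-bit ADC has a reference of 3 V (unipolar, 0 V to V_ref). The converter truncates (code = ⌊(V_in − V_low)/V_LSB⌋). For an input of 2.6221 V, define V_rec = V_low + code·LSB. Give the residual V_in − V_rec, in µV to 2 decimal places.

29.69 µV

Step size: 3 V ÷ 2^13 = 366.21 µV.
Scaled input = 7160.0811 LSBs, so code = 7160.
Code 7160 maps back to 0 + 7160×0.000366211 V = 2.6220703 V.
Error = 2.6221 − 2.6220703 = 2.96875e-05 V = 29.69 µV.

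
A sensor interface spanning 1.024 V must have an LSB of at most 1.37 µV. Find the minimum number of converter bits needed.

20 bits

Number of steps required ≥ 1.024 V / 1.37 µV = 747445.26.
Need 2^N ≥ 747445.26; 2^19 = 524288, 2^20 = 1048576.
Minimum N = 20.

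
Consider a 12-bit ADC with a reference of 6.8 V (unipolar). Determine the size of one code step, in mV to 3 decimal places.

1.660 mV

Full-scale span = 6.8 V.
LSB = 6.8 / 2^12 = 6.8 / 4096 = 0.00166016 V = 1.660 mV.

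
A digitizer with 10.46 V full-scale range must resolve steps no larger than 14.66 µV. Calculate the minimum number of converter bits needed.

20 bits

Number of steps required ≥ 10.46 V / 14.66 µV = 713506.14.
Need 2^N ≥ 713506.14; 2^19 = 524288, 2^20 = 1048576.
Minimum N = 20.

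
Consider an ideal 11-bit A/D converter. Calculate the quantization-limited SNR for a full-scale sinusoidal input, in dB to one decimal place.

68.0 dB

SNR ≈ 6.02·N + 1.76 dB = 6.02·11 + 1.76 = 67.98 dB.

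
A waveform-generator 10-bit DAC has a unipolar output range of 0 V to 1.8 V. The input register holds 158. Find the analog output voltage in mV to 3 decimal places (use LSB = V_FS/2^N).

277.734 mV

LSB = 1.8 V / 2^10 = 1.758 mV.
V_out = 0 + 158 × 0.00175781 V = 0.277734 V.
= 277.734 mV.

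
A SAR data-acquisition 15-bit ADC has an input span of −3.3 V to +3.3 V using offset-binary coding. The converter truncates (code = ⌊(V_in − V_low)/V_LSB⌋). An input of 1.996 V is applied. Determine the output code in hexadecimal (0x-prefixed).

Full-scale span = 6.6 V; LSB = 6.6/2^15 = 201.42 µV.
(V_in − V_low)/LSB = (1.996 − (−3.3)) / 0.000201416 = 26293.838.
Floor → code 26293.
In hexadecimal (0x-prefixed): 0x66B5.

code 0x66B5 (decimal 26293)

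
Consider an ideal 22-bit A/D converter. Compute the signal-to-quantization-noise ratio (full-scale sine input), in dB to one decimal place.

SNR ≈ 6.02·N + 1.76 dB = 6.02·22 + 1.76 = 134.20 dB.

134.2 dB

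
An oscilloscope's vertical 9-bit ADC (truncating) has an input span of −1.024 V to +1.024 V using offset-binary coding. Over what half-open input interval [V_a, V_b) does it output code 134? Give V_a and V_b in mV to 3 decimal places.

LSB = 2.048/2^9 = 4.000 mV.
V_a = V_low + 134·LSB = -0.488 V; V_b = V_low + 135·LSB = -0.484 V.

[-488.000 mV, -484.000 mV)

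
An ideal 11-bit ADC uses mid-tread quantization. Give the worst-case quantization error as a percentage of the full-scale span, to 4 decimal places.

Rounding → worst-case error = ½ LSB = V_FS/2^12, so 100/4096 = 0.0244141 % of full scale.

0.0244 %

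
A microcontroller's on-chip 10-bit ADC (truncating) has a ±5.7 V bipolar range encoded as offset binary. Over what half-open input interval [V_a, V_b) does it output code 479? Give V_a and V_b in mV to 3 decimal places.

[-367.383 mV, -356.250 mV)

LSB = 11.4/2^10 = 11.133 mV.
V_a = V_low + 479·LSB = -0.367383 V; V_b = V_low + 480·LSB = -0.35625 V.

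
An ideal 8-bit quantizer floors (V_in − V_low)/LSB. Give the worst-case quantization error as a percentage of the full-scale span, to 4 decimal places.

0.3906 %

Truncating → worst-case error = 1 LSB = V_FS/2^8, so 100/256 = 0.390625 % of full scale.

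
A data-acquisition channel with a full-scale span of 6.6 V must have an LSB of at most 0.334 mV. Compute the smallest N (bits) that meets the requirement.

15 bits

Number of steps required ≥ 6.6 V / 0.334 mV = 19760.48.
Need 2^N ≥ 19760.48; 2^14 = 16384, 2^15 = 32768.
Minimum N = 15.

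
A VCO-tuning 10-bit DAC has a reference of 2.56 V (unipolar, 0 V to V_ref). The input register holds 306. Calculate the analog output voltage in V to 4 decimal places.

0.7650 V

LSB = 2.56 V / 2^10 = 2.500 mV.
V_out = 0 + 306 × 0.0025 V = 0.765 V.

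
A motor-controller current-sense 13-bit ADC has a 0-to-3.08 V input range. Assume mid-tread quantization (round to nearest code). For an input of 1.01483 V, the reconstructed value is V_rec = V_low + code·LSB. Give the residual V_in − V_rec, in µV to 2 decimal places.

69.26 µV

LSB = 3.08/2^13 = 375.98 µV.
(1.01483 − 0)/0.000375977 = 2699.1842; round gives code 2699.
Reconstructed: 1.0147607 V.
V_in − V_rec = 6.92578e-05 V = 69.26 µV.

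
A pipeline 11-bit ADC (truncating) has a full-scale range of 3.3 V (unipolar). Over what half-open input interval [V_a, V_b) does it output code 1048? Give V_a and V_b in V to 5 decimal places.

[1.68867 V, 1.69028 V)

LSB = 3.3/2^11 = 1.611 mV.
V_a = V_low + 1048·LSB = 1.68867 V; V_b = V_low + 1049·LSB = 1.69028 V.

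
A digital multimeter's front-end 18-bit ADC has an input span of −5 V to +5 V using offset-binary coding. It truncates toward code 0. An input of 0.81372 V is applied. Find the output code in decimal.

code 152403

LSB = 10 V / 262144 = 38.15 µV.
Input sits at 152403.182 steps above V_low.
So the output code is 152403.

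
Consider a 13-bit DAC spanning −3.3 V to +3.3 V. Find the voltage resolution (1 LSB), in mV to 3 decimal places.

Full-scale span = 6.6 V.
LSB = 6.6 / 2^13 = 6.6 / 8192 = 0.000805664 V = 0.806 mV.

0.806 mV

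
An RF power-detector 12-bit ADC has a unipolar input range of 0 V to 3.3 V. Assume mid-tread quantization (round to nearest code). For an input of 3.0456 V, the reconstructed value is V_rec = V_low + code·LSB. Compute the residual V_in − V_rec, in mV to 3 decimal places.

0.190 mV

One LSB is 3.3 V / 4096 = 0.806 mV.
(V_in − V_low)/LSB = (3.0456 − 0)/0.000805664 = 3780.2356 → code 3780 (round).
Code 3780 maps back to 0 + 3780×0.000805664 V = 3.0454102 V.
Error = 3.0456 − 3.0454102 = 0.000189844 V = 0.190 mV.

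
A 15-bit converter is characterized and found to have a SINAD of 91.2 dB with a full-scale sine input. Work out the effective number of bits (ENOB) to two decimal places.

14.86 bits

ENOB = (SINAD − 1.76) / 6.02 = (91.2 − 1.76)/6.02 = 14.857.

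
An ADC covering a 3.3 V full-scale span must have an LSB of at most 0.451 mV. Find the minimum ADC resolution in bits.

13 bits

Number of steps required ≥ 3.3 V / 0.451 mV = 7317.07.
Need 2^N ≥ 7317.07; 2^12 = 4096, 2^13 = 8192.
Minimum N = 13.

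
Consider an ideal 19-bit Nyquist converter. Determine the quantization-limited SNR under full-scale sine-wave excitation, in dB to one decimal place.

SNR ≈ 6.02·N + 1.76 dB = 6.02·19 + 1.76 = 116.14 dB.

116.1 dB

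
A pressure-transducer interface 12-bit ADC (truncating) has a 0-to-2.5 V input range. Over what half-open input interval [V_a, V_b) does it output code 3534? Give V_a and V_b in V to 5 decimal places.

[2.15698 V, 2.15759 V)

LSB = 2.5/2^12 = 0.610 mV.
V_a = V_low + 3534·LSB = 2.15698 V; V_b = V_low + 3535·LSB = 2.15759 V.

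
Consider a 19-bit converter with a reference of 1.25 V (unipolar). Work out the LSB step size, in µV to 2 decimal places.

Full-scale span = 1.25 V.
LSB = 1.25 / 2^19 = 1.25 / 524288 = 2.38419e-06 V = 2.38 µV.

2.38 µV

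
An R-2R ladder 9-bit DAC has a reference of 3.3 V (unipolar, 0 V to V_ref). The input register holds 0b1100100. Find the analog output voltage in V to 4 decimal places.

0.6445 V

LSB = 3.3 V / 2^9 = 6.445 mV.
Code 0b1100100 = 100 decimal.
V_out = 0 + 100 × 0.00644531 V = 0.644531 V.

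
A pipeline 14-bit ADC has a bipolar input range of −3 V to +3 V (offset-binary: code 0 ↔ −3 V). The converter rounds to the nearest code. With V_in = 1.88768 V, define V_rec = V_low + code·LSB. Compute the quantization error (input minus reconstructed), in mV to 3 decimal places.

One LSB is 6 V / 16384 = 366.21 µV.
Scaled input = 13346.6249 LSBs, so code = 13347.
V_rec = (−3) + 13347·0.000366211 = 1.8878174 V.
V_in − V_rec = -0.000137383 V = -0.137 mV.

-0.137 mV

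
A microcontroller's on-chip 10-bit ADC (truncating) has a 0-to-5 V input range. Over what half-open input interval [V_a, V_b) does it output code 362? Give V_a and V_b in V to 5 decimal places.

[1.76758 V, 1.77246 V)

LSB = 5/2^10 = 4.883 mV.
V_a = V_low + 362·LSB = 1.76758 V; V_b = V_low + 363·LSB = 1.77246 V.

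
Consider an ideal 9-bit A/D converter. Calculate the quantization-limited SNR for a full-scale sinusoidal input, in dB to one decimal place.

55.9 dB

SNR ≈ 6.02·N + 1.76 dB = 6.02·9 + 1.76 = 55.94 dB.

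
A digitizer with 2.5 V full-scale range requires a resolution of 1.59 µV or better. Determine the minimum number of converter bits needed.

Number of steps required ≥ 2.5 V / 1.59 µV = 1572327.04.
Need 2^N ≥ 1572327.04; 2^20 = 1048576, 2^21 = 2097152.
Minimum N = 21.

21 bits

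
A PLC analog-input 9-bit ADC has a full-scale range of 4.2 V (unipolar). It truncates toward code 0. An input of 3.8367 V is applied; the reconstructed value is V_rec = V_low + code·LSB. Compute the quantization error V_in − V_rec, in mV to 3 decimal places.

5.841 mV

Step size: 4.2 V ÷ 2^9 = 8.203 mV.
(3.8367 − 0)/0.00820313 = 467.7120; ⌊·⌋ gives code 467.
V_rec = 0 + 467·0.00820313 = 3.8308594 V.
Difference: 0.00584063 V → 5.841 mV.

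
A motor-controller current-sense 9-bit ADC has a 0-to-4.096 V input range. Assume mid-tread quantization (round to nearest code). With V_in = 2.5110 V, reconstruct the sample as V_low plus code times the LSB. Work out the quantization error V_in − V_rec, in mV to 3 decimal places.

Step size: 4.096 V ÷ 2^9 = 8.000 mV.
(V_in − V_low)/LSB = (2.5110 − 0)/0.008 = 313.8750 → code 314 (round).
Reconstructed: 2.512 V.
Difference: -0.001 V → -1.000 mV.

-1.000 mV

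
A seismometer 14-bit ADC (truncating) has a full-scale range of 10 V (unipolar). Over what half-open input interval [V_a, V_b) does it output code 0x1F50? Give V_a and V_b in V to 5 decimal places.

LSB = 10/2^14 = 0.610 mV.
Code 0x1F50 = 8016 decimal.
V_a = V_low + 8016·LSB = 4.89258 V; V_b = V_low + 8017·LSB = 4.89319 V.

[4.89258 V, 4.89319 V)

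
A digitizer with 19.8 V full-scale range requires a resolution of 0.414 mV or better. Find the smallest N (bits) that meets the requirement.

Number of steps required ≥ 19.8 V / 0.414 mV = 47826.09.
Need 2^N ≥ 47826.09; 2^15 = 32768, 2^16 = 65536.
Minimum N = 16.

16 bits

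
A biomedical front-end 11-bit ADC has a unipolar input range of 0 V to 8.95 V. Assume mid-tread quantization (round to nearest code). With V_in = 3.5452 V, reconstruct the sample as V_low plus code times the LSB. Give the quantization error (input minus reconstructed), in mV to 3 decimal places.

Step size: 8.95 V ÷ 2^11 = 4.370 mV.
(3.5452 − 0)/0.00437012 = 811.2368; round gives code 811.
V_rec = 0 + 811·0.00437012 = 3.544165 V.
Error = 3.5452 − 3.544165 = 0.00103496 V = 1.035 mV.

1.035 mV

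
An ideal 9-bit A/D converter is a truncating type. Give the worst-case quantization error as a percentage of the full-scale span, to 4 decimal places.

Truncating → worst-case error = 1 LSB = V_FS/2^9, so 100/512 = 0.195312 % of full scale.

0.1953 %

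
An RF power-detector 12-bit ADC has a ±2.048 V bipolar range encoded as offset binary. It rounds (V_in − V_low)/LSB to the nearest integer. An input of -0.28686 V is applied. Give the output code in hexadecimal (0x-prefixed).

code 0x6E1 (decimal 1761)

LSB = 4.096 V / 4096 = 1.000 mV.
Input sits at 1761.140 steps above V_low.
round(1761.140) = 1761.
In hexadecimal (0x-prefixed): 0x6E1.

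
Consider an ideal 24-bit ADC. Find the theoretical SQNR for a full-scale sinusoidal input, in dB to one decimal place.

SNR ≈ 6.02·N + 1.76 dB = 6.02·24 + 1.76 = 146.24 dB.

146.2 dB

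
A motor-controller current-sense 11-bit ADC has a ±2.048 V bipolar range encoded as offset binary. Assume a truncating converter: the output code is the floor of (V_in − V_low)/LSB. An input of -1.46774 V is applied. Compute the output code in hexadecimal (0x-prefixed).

code 0x122 (decimal 290)

LSB = 4.096 V / 2048 = 2.000 mV.
(-1.46774 − (−2.048)) / 0.002 = 290.130 LSBs.
So the output code is 290.
In hexadecimal (0x-prefixed): 0x122.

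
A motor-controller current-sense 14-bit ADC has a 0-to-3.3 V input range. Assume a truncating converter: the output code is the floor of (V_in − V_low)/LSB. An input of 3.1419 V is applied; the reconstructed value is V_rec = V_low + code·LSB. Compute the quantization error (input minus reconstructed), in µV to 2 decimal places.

11.57 µV

Step size: 3.3 V ÷ 2^14 = 201.42 µV.
(V_in − V_low)/LSB = (3.1419 − 0)/0.000201416 = 15599.0575 → code 15599 (floor).
Reconstructed: 3.1418884 V.
Difference: 1.15723e-05 V → 11.57 µV.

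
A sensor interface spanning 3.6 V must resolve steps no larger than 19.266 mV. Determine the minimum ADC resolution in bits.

Number of steps required ≥ 3.6 V / 19.266 mV = 186.86.
Need 2^N ≥ 186.86; 2^7 = 128, 2^8 = 256.
Minimum N = 8.

8 bits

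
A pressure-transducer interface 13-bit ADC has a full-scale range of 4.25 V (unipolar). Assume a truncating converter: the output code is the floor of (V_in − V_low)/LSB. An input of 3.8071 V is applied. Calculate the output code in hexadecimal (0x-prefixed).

code 0x1CAA (decimal 7338)

LSB = 4.25 V / 8192 = 0.519 mV.
(V_in − V_low)/LSB = (3.8071 − 0) / 0.000518799 = 7338.297.
⌊·⌋(7338.297) = 7338.
In hexadecimal (0x-prefixed): 0x1CAA.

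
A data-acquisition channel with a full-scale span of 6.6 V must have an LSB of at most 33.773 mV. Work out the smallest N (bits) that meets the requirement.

Number of steps required ≥ 6.6 V / 33.773 mV = 195.42.
Need 2^N ≥ 195.42; 2^7 = 128, 2^8 = 256.
Minimum N = 8.

8 bits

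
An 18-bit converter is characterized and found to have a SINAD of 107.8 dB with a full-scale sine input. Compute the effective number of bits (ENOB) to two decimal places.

17.61 bits

ENOB = (SINAD − 1.76) / 6.02 = (107.8 − 1.76)/6.02 = 17.615.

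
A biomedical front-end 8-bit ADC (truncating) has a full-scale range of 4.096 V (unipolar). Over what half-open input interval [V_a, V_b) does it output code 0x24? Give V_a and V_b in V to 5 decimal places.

LSB = 4.096/2^8 = 16.000 mV.
Code 0x24 = 36 decimal.
V_a = V_low + 36·LSB = 0.576 V; V_b = V_low + 37·LSB = 0.592 V.

[0.57600 V, 0.59200 V)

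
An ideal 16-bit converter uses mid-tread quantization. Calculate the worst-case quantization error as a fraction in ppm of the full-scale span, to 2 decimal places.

Rounding → worst-case error = ½ LSB = V_FS/2^17, so 1e+06/131072 = 7.62939 ppm of full scale.

7.63 ppm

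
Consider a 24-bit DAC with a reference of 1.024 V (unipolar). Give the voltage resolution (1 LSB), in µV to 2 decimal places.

Full-scale span = 1.024 V.
LSB = 1.024 / 2^24 = 1.024 / 16777216 = 6.10352e-08 V = 0.06 µV.

0.06 µV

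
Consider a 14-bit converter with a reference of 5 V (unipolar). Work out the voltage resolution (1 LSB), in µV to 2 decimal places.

Full-scale span = 5 V.
LSB = 5 / 2^14 = 5 / 16384 = 0.000305176 V = 305.18 µV.

305.18 µV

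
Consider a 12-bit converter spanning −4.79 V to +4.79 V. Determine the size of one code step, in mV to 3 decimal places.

Full-scale span = 9.58 V.
LSB = 9.58 / 2^12 = 9.58 / 4096 = 0.00233887 V = 2.339 mV.

2.339 mV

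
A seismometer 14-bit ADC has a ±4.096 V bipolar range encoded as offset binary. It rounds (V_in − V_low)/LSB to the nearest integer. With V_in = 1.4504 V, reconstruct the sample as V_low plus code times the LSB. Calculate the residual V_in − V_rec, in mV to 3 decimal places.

One LSB is 8.192 V / 16384 = 0.500 mV.
(1.4504 − (−4.096))/0.0005 = 11092.8000; round gives code 11093.
Reconstructed: 1.4505 V.
Difference: -0.0001 V → -0.100 mV.

-0.100 mV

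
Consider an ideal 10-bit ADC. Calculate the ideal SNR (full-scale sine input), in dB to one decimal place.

62.0 dB

SNR ≈ 6.02·N + 1.76 dB = 6.02·10 + 1.76 = 61.96 dB.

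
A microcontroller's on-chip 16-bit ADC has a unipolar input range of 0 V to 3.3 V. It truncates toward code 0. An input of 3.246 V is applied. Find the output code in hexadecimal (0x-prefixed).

With 65536 levels over 3.3 V, one step is 50.35 µV.
Input sits at 64463.593 steps above V_low.
Floor → code 64463.
In hexadecimal (0x-prefixed): 0xFBCF.

code 0xFBCF (decimal 64463)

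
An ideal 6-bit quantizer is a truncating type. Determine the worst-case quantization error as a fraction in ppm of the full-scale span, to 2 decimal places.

15625.00 ppm

Truncating → worst-case error = 1 LSB = V_FS/2^6, so 1e+06/64 = 15625 ppm of full scale.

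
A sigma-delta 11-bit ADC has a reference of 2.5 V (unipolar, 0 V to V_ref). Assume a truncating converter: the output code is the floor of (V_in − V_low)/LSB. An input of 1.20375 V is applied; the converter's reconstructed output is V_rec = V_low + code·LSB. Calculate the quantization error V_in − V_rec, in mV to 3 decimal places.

LSB = 2.5/2^11 = 1.221 mV.
(V_in − V_low)/LSB = (1.20375 − 0)/0.0012207 = 986.1120 → code 986 (floor).
Code 986 maps back to 0 + 986×0.0012207 V = 1.2036133 V.
Error = 1.20375 − 1.2036133 = 0.000136719 V = 0.137 mV.

0.137 mV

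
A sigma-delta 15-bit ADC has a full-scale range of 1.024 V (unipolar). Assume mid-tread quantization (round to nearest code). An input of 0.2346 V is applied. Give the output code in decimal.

code 7507

Full-scale span = 1.024 V; LSB = 1.024/2^15 = 31.25 µV.
(0.2346 − 0) / 3.125e-05 = 7507.200 LSBs.
round(7507.200) = 7507.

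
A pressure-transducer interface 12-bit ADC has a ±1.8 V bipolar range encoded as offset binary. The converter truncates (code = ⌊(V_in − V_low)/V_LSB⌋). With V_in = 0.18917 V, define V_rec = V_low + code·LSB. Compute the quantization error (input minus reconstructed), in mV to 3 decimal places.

0.205 mV

One LSB is 3.6 V / 4096 = 0.879 mV.
(0.18917 − (−1.8))/0.000878906 = 2263.2334; ⌊·⌋ gives code 2263.
V_rec = (−1.8) + 2263·0.000878906 = 0.18896484 V.
V_in − V_rec = 0.000205156 V = 0.205 mV.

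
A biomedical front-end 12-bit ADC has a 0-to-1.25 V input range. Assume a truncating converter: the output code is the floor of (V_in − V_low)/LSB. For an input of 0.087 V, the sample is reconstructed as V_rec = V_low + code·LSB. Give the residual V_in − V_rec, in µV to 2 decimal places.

One LSB is 1.25 V / 4096 = 305.18 µV.
Scaled input = 285.0816 LSBs, so code = 285.
Code 285 maps back to 0 + 285×0.000305176 V = 0.086975098 V.
Error = 0.087 − 0.086975098 = 2.49023e-05 V = 24.90 µV.

24.90 µV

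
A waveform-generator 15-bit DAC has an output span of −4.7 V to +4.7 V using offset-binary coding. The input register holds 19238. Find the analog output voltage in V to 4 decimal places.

0.8187 V

LSB = 9.4 V / 2^15 = 286.87 µV.
V_out = (−4.7) + 19238 × 0.000286865 V = 0.818713 V.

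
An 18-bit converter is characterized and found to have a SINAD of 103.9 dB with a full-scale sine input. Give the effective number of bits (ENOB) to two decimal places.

16.97 bits

ENOB = (SINAD − 1.76) / 6.02 = (103.9 − 1.76)/6.02 = 16.967.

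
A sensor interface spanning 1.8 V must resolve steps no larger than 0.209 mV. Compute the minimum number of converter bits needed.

14 bits

Number of steps required ≥ 1.8 V / 0.209 mV = 8612.44.
Need 2^N ≥ 8612.44; 2^13 = 8192, 2^14 = 16384.
Minimum N = 14.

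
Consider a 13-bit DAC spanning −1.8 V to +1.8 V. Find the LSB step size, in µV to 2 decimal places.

Full-scale span = 3.6 V.
LSB = 3.6 / 2^13 = 3.6 / 8192 = 0.000439453 V = 439.45 µV.

439.45 µV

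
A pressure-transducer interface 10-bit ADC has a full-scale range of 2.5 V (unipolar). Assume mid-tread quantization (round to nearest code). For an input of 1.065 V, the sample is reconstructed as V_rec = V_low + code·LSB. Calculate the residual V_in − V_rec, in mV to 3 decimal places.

LSB = 2.5/2^10 = 2.441 mV.
(V_in − V_low)/LSB = (1.065 − 0)/0.00244141 = 436.2240 → code 436 (round).
Code 436 maps back to 0 + 436×0.00244141 V = 1.0644531 V.
Difference: 0.000546875 V → 0.547 mV.

0.547 mV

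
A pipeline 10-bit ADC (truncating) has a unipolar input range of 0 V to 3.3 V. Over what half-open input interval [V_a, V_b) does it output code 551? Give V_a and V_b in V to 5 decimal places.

[1.77568 V, 1.77891 V)

LSB = 3.3/2^10 = 3.223 mV.
V_a = V_low + 551·LSB = 1.77568 V; V_b = V_low + 552·LSB = 1.77891 V.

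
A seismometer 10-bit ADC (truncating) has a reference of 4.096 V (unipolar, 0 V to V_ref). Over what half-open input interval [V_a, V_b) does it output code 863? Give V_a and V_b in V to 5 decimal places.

LSB = 4.096/2^10 = 4.000 mV.
V_a = V_low + 863·LSB = 3.452 V; V_b = V_low + 864·LSB = 3.456 V.

[3.45200 V, 3.45600 V)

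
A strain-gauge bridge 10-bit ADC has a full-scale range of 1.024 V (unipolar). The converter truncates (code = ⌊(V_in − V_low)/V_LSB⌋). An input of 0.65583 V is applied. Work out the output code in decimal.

With 1024 levels over 1.024 V, one step is 1.000 mV.
Input sits at 655.830 steps above V_low.
Floor → code 655.

code 655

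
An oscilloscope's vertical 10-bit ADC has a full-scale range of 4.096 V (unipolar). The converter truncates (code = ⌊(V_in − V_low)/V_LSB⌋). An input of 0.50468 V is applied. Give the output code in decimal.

With 1024 levels over 4.096 V, one step is 4.000 mV.
Input sits at 126.170 steps above V_low.
So the output code is 126.

code 126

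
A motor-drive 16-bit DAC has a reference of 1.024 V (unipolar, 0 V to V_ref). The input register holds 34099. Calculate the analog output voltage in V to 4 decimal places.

0.5328 V

LSB = 1.024 V / 2^16 = 15.62 µV.
V_out = 0 + 34099 × 1.5625e-05 V = 0.532797 V.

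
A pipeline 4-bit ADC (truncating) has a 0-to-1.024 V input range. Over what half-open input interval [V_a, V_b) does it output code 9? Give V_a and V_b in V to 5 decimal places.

LSB = 1.024/2^4 = 64.000 mV.
V_a = V_low + 9·LSB = 0.576 V; V_b = V_low + 10·LSB = 0.64 V.

[0.57600 V, 0.64000 V)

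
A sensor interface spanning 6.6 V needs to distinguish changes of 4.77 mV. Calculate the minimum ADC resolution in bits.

11 bits

Number of steps required ≥ 6.6 V / 4.77 mV = 1383.65.
Need 2^N ≥ 1383.65; 2^10 = 1024, 2^11 = 2048.
Minimum N = 11.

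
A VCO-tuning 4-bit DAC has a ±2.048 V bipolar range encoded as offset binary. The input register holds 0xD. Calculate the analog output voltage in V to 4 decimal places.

LSB = 4.096 V / 2^4 = 256.000 mV.
Code 0xD = 13 decimal.
V_out = (−2.048) + 13 × 0.256 V = 1.28 V.

1.2800 V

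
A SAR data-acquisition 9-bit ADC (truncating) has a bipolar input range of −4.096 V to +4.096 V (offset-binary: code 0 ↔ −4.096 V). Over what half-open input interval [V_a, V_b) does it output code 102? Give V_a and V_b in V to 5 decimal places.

[-2.46400 V, -2.44800 V)

LSB = 8.192/2^9 = 16.000 mV.
V_a = V_low + 102·LSB = -2.464 V; V_b = V_low + 103·LSB = -2.448 V.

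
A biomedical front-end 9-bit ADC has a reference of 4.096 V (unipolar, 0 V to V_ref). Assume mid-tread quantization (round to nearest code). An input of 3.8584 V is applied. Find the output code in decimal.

Full-scale span = 4.096 V; LSB = 4.096/2^9 = 8.000 mV.
(3.8584 − 0) / 0.008 = 482.300 LSBs.
round(482.300) = 482.

code 482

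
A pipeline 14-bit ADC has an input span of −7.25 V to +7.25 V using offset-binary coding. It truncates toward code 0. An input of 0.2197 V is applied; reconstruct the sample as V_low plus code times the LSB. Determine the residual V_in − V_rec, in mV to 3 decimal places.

0.218 mV

LSB = 14.5/2^14 = 0.885 mV.
(0.2197 − (−7.25))/0.00088501 = 8440.2458; ⌊·⌋ gives code 8440.
Reconstructed: 0.21948242 V.
V_in − V_rec = 0.000217578 V = 0.218 mV.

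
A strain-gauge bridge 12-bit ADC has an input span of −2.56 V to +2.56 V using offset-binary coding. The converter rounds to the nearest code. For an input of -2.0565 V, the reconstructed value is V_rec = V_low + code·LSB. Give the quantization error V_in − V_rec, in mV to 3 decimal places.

LSB = 5.12/2^12 = 1.250 mV.
(V_in − V_low)/LSB = (-2.0565 − (−2.56))/0.00125 = 402.8000 → code 403 (round).
Code 403 maps back to (−2.56) + 403×0.00125 V = -2.05625 V.
V_in − V_rec = -0.00025 V = -0.250 mV.

-0.250 mV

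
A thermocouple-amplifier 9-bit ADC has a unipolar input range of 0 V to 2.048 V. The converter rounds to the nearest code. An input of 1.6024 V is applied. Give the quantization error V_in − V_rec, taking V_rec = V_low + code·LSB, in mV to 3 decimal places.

One LSB is 2.048 V / 512 = 4.000 mV.
Scaled input = 400.6000 LSBs, so code = 401.
Code 401 maps back to 0 + 401×0.004 V = 1.604 V.
V_in − V_rec = -0.0016 V = -1.600 mV.

-1.600 mV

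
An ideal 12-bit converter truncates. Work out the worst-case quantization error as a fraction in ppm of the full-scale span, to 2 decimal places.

244.14 ppm

Truncating → worst-case error = 1 LSB = V_FS/2^12, so 1e+06/4096 = 244.141 ppm of full scale.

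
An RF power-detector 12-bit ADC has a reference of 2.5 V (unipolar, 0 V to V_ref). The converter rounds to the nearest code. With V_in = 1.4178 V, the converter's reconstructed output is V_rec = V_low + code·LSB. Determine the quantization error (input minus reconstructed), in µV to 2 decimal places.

-46.68 µV

One LSB is 2.5 V / 4096 = 0.610 mV.
(V_in − V_low)/LSB = (1.4178 − 0)/0.000610352 = 2322.9235 → code 2323 (round).
Code 2323 maps back to 0 + 2323×0.000610352 V = 1.4178467 V.
V_in − V_rec = -4.66797e-05 V = -46.68 µV.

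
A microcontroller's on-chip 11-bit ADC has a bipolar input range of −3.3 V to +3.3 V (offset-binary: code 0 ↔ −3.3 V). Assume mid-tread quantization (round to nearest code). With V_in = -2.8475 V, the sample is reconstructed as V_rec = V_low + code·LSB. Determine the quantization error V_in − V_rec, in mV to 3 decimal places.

LSB = 6.6/2^11 = 3.223 mV.
Scaled input = 140.4121 LSBs, so code = 140.
Reconstructed: -2.8488281 V.
Error = -2.8475 − (−2.8488281) = 0.00132813 V = 1.328 mV.

1.328 mV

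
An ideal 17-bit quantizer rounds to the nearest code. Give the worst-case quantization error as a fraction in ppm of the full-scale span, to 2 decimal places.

Rounding → worst-case error = ½ LSB = V_FS/2^18, so 1e+06/262144 = 3.8147 ppm of full scale.

3.81 ppm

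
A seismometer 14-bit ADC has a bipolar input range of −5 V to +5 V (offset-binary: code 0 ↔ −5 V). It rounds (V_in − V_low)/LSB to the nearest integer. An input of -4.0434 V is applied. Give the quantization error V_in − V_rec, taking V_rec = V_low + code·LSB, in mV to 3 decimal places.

LSB = 10/2^14 = 0.610 mV.
(-4.0434 − (−5))/0.000610352 = 1567.2934; round gives code 1567.
V_rec = (−5) + 1567·0.000610352 = -4.0435791 V.
Error = -4.0434 − (−4.0435791) = 0.000179102 V = 0.179 mV.

0.179 mV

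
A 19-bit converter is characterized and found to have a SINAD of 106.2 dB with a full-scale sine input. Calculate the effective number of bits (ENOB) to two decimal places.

ENOB = (SINAD − 1.76) / 6.02 = (106.2 − 1.76)/6.02 = 17.349.

17.35 bits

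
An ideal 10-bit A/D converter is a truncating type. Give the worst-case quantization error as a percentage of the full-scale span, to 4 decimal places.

0.0977 %

Truncating → worst-case error = 1 LSB = V_FS/2^10, so 100/1024 = 0.0976562 % of full scale.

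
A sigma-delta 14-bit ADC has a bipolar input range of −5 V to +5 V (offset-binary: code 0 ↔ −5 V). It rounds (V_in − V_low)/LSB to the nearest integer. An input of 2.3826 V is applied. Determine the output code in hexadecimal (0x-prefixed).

code 0x2F40 (decimal 12096)

Full-scale span = 10 V; LSB = 10/2^14 = 0.610 mV.
(V_in − V_low)/LSB = (2.3826 − (−5)) / 0.000610352 = 12095.652.
Round → code 12096.
In hexadecimal (0x-prefixed): 0x2F40.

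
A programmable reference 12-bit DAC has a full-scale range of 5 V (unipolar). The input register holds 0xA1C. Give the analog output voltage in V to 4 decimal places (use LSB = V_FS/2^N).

LSB = 5 V / 2^12 = 1.221 mV.
Code 0xA1C = 2588 decimal.
V_out = 0 + 2588 × 0.0012207 V = 3.15918 V.

3.1592 V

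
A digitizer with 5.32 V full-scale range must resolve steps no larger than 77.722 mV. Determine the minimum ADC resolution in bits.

Number of steps required ≥ 5.32 V / 77.722 mV = 68.45.
Need 2^N ≥ 68.45; 2^6 = 64, 2^7 = 128.
Minimum N = 7.

7 bits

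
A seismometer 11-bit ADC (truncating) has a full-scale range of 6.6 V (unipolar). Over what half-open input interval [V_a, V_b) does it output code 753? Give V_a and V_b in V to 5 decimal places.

[2.42666 V, 2.42988 V)

LSB = 6.6/2^11 = 3.223 mV.
V_a = V_low + 753·LSB = 2.42666 V; V_b = V_low + 754·LSB = 2.42988 V.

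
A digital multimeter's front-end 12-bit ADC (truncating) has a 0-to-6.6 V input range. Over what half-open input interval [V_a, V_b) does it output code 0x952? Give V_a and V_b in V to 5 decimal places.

[3.84463 V, 3.84624 V)

LSB = 6.6/2^12 = 1.611 mV.
Code 0x952 = 2386 decimal.
V_a = V_low + 2386·LSB = 3.84463 V; V_b = V_low + 2387·LSB = 3.84624 V.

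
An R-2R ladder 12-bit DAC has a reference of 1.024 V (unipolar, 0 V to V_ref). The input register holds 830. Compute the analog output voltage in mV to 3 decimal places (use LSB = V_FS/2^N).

LSB = 1.024 V / 2^12 = 250.00 µV.
V_out = 0 + 830 × 0.00025 V = 0.2075 V.
= 207.500 mV.

207.500 mV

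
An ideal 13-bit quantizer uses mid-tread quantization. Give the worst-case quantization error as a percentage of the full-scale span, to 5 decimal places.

Rounding → worst-case error = ½ LSB = V_FS/2^14, so 100/16384 = 0.00610352 % of full scale.

0.00610 %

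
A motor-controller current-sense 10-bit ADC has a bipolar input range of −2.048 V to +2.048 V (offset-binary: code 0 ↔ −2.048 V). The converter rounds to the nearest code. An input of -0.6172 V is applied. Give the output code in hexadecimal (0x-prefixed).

LSB = 4.096 V / 1024 = 4.000 mV.
(V_in − V_low)/LSB = (-0.6172 − (−2.048)) / 0.004 = 357.700.
Round → code 358.
In hexadecimal (0x-prefixed): 0x166.

code 0x166 (decimal 358)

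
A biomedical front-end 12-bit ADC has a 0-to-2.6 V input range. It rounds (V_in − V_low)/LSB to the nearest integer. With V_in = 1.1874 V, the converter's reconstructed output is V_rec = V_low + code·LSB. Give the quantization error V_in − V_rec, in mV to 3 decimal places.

Step size: 2.6 V ÷ 2^12 = 0.635 mV.
(V_in − V_low)/LSB = (1.1874 − 0)/0.000634766 = 1870.6117 → code 1871 (round).
Code 1871 maps back to 0 + 1871×0.000634766 V = 1.1876465 V.
Error = 1.1874 − 1.1876465 = -0.000246484 V = -0.246 mV.

-0.246 mV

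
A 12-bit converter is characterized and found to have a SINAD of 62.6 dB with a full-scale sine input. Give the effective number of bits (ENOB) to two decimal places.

ENOB = (SINAD − 1.76) / 6.02 = (62.6 − 1.76)/6.02 = 10.106.

10.11 bits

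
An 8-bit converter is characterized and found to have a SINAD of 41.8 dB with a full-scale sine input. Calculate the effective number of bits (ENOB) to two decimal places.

6.65 bits

ENOB = (SINAD − 1.76) / 6.02 = (41.8 − 1.76)/6.02 = 6.651.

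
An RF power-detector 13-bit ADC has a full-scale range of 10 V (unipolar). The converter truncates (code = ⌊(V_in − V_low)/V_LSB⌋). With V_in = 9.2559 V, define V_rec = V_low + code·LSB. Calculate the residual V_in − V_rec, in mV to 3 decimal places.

One LSB is 10 V / 8192 = 1.221 mV.
Scaled input = 7582.4333 LSBs, so code = 7582.
Code 7582 maps back to 0 + 7582×0.0012207 V = 9.2553711 V.
Error = 9.2559 − 9.2553711 = 0.000528906 V = 0.529 mV.

0.529 mV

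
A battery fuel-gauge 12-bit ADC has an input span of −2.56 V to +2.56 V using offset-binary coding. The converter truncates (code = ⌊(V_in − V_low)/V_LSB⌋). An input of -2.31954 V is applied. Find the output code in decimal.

code 192

With 4096 levels over 5.12 V, one step is 1.250 mV.
(V_in − V_low)/LSB = (-2.31954 − (−2.56)) / 0.00125 = 192.368.
Floor → code 192.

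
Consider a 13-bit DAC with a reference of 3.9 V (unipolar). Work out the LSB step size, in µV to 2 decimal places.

Full-scale span = 3.9 V.
LSB = 3.9 / 2^13 = 3.9 / 8192 = 0.000476074 V = 476.07 µV.

476.07 µV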